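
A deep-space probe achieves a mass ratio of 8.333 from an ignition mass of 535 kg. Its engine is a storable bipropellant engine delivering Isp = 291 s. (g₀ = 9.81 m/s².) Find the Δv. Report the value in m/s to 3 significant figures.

v_e = Isp · g₀ = 291 × 9.81 = 2854.7 m/s.
Rocket equation: Δv = v_e · ln(8.333) = 2854.7 × 2.1202 ≈ 6052.6 m/s.

Δv ≈ 6050 m/s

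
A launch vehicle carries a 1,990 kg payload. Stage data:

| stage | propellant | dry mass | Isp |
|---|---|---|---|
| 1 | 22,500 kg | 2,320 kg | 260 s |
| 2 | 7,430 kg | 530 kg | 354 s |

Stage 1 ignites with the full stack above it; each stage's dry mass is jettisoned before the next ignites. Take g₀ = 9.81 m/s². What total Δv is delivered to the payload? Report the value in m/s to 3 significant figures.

Ignition mass of stage 1 = 22,500+2,320 + 7,430+530 + 1,990 = 34,770 kg.
Stage 1: m₀ = 34,770 kg, m_f = 34,770 − 22,500 = 12,270 kg; Δv = 260×9.81×ln(2.834) = 2550.6×1.0416 ≈ 2657 m/s.
Stage 2: m₀ = 9,950 kg, m_f = 9,950 − 7,430 = 2,520 kg; Δv = 354×9.81×ln(3.948) = 3472.7×1.3733 ≈ 4769 m/s.
Total Δv = 2657 + 4769 = 7426 m/s.

Δv ≈ 7430 m/s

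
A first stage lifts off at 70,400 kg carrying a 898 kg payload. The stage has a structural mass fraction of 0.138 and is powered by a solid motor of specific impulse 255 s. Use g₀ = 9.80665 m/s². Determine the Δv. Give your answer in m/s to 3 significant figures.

Stage wet mass = m₀ − payload = 70,400 − 898 = 69,502 kg.
Stage dry mass = ε × stage wet mass = 0.138 × 69,502 = 9,591.28 kg.
Burnout mass m_f = stage dry + payload = 9,591.28 + 898 = 10,489.28 kg.
v_e = Isp · g₀ = 255 × 9.80665 = 2500.7 m/s.
By the Tsiolkovsky rocket equation, Δv = v_e · ln(70,400/10,489.28) = 2500.7 × ln(6.712) = 2500.7 × 1.9038 ≈ 4761 m/s.

Δv ≈ 4760 m/s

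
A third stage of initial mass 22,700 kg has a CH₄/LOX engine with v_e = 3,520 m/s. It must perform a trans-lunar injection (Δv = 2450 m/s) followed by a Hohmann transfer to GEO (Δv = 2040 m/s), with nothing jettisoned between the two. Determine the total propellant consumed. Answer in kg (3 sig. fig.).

After the first burn: m = 22700 × exp(−2450/3520.0) = 22700 × 0.49856 = 11,317.3 kg.
After the second burn: m = 11,317.3 × exp(−2040/3520.0) = 11,317.3 × 0.56015 = 6,339.39 kg.
Total propellant = m₀ − m_final = 22700 − 6,339.39 = 16,360.61 kg.

total propellant consumed ≈ 16400 kg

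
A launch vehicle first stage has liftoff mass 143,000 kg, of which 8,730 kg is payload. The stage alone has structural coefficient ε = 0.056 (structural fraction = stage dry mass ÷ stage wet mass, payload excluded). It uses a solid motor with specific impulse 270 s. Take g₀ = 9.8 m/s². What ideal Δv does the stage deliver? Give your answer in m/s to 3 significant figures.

Stage wet mass = m₀ − payload = 143,000 − 8,730 = 134,270 kg.
Stage dry mass = ε × stage wet mass = 0.056 × 134,270 = 7,519.12 kg.
Burnout mass m_f = stage dry + payload = 7,519.12 + 8,730 = 16,249.12 kg.
v_e = Isp · g₀ = 270 × 9.8 = 2646.0 m/s.
Δv = v_e · ln(143,000/16,249.12) = 2646.0 × ln(8.8) = 2646.0 × 2.1748 ≈ 5755 m/s.

Δv ≈ 5750 m/s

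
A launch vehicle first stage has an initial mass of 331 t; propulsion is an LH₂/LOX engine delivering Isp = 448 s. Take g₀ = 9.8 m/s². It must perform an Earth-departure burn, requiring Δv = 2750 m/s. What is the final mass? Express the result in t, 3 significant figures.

v_e = Isp · g₀ = 448 × 9.8 = 4390.4 m/s.
From the ideal rocket equation, m₀/m_f = exp(Δv / v_e) = exp(2750 / 4390.4) = exp(0.6264) = 1.8708.
m_f = m₀ / 1.8708 = 331 / 1.8708 = 176.93 t.

final mass ≈ 177 t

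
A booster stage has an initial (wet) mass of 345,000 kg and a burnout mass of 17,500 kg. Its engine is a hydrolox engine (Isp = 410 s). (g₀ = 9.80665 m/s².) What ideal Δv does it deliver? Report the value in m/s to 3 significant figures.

Δv ≈ 12000 m/s

v_e = Isp · g₀ = 410 × 9.80665 = 4020.7 m/s.
Rocket equation: Δv = v_e · ln(m₀/m_f) = 4020.7 × ln(19.71) = 4020.7 × 2.9813 ≈ 11987.2 m/s.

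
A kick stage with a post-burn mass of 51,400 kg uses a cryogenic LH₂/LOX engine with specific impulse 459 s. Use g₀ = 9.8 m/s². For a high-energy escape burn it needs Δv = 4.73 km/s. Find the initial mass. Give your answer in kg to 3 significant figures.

initial mass ≈ 147000 kg

v_e = Isp · g₀ = 459 × 9.8 = 4498.2 m/s.
By the Tsiolkovsky rocket equation, m₀/m_f = exp(Δv / v_e) = exp(4730 / 4498.2) = exp(1.0515) = 2.8620.
m₀ = m_f × 2.8620 = 51,400 × 2.8620 = 147,107 kg.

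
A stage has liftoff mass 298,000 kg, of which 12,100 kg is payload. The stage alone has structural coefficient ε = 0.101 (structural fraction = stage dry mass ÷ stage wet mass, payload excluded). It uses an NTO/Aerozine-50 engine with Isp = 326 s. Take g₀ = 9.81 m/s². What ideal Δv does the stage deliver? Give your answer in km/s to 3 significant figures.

Stage wet mass = m₀ − payload = 298,000 − 12,100 = 285,900 kg.
Stage dry mass = ε × stage wet mass = 0.101 × 285,900 = 28,875.9 kg.
Burnout mass m_f = stage dry + payload = 28,875.9 + 12,100 = 40,975.9 kg.
v_e = Isp · g₀ = 326 × 9.81 = 3198.1 m/s.
Δv = v_e · ln(298,000/40,975.9) = 3198.1 × ln(7.273) = 3198.1 × 1.9841 ≈ 6345 m/s.

Δv ≈ 6.35 km/s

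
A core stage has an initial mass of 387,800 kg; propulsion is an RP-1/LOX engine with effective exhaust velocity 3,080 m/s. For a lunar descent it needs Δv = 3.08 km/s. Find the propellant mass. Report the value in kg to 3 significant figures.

From the ideal rocket equation, m₀/m_f = exp(Δv / v_e) = exp(3080 / 3080.0) = exp(1.0000) = 2.7183.
m_f = 387,800 / 2.7183 = 142,663 kg, so propellant = m₀ − m_f = 387,800 − 142,663 = 245,137 kg.

propellant mass ≈ 245000 kg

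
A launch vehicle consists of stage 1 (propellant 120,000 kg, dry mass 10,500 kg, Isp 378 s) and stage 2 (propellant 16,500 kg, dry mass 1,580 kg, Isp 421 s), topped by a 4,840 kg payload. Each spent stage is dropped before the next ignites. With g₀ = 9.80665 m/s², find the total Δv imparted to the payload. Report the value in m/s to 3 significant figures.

Δv ≈ 10900 m/s

Ignition mass of stage 1 = 120,000+10,500 + 16,500+1,580 + 4,840 = 153,420 kg.
Stage 1: m₀ = 153,420 kg, m_f = 153,420 − 120,000 = 33,420 kg; Δv = 378×9.80665×ln(4.591) = 3706.9×1.5240 ≈ 5649 m/s.
Stage 2: m₀ = 22,920 kg, m_f = 22,920 − 16,500 = 6,420 kg; Δv = 421×9.80665×ln(3.57) = 4128.6×1.2726 ≈ 5254 m/s.
Total Δv = 5649 + 5254 = 10903 m/s.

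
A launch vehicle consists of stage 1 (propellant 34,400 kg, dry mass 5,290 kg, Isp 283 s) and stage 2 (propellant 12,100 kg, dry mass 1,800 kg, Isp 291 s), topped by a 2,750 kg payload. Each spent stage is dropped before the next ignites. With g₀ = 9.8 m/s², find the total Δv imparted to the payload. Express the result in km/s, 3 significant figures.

Ignition mass of stage 1 = 34,400+5,290 + 12,100+1,800 + 2,750 = 56,340 kg.
Stage 1: m₀ = 56,340 kg, m_f = 56,340 − 34,400 = 21,940 kg; Δv = 283×9.8×ln(2.568) = 2773.4×0.9431 ≈ 2616 m/s.
Stage 2: m₀ = 16,650 kg, m_f = 16,650 − 12,100 = 4,550 kg; Δv = 291×9.8×ln(3.659) = 2851.8×1.2973 ≈ 3700 m/s.
Total Δv = 2616 + 3700 = 6316 m/s.

Δv ≈ 6.32 km/s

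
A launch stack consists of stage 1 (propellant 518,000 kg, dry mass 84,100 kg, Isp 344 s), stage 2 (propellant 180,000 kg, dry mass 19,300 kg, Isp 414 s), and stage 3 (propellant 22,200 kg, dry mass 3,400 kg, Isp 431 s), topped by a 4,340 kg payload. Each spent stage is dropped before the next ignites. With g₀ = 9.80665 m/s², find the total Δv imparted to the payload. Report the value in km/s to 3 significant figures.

Ignition mass of stage 1 = 518,000+84,100 + 180,000+19,300 + 22,200+3,400 + 4,340 = 831,340 kg.
Stage 1: m₀ = 831,340 kg, m_f = 831,340 − 518,000 = 313,340 kg; Δv = 344×9.80665×ln(2.653) = 3373.5×0.9757 ≈ 3292 m/s.
Stage 2: m₀ = 229,240 kg, m_f = 229,240 − 180,000 = 49,240 kg; Δv = 414×9.80665×ln(4.656) = 4060.0×1.5381 ≈ 6244 m/s.
Stage 3: m₀ = 29,940 kg, m_f = 29,940 − 22,200 = 7,740 kg; Δv = 431×9.80665×ln(3.868) = 4226.7×1.3528 ≈ 5718 m/s.
Total Δv = 3292 + 6244 + 5718 = 15254 m/s.

Δv ≈ 15.3 km/s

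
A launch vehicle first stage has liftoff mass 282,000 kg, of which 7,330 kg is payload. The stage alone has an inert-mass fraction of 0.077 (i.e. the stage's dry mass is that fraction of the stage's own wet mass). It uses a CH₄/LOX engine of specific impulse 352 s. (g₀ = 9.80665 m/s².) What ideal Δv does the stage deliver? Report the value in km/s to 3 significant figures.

Stage wet mass = m₀ − payload = 282,000 − 7,330 = 274,670 kg.
Stage dry mass = ε × stage wet mass = 0.077 × 274,670 = 21,149.6 kg.
Burnout mass m_f = stage dry + payload = 21,149.6 + 7,330 = 28,479.6 kg.
v_e = Isp · g₀ = 352 × 9.80665 = 3451.9 m/s.
Using Δv = v_e ln(m₀/m_f): Δv = v_e · ln(282,000/28,479.6) = 3451.9 × ln(9.902) = 3451.9 × 2.2927 ≈ 7914 m/s.

Δv ≈ 7.91 km/s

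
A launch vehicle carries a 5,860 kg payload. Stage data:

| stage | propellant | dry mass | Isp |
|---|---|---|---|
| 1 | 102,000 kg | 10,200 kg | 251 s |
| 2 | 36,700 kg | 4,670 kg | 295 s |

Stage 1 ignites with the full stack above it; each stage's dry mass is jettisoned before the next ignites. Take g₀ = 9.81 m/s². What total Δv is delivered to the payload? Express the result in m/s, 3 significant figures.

Δv ≈ 6860 m/s

Ignition mass of stage 1 = 102,000+10,200 + 36,700+4,670 + 5,860 = 159,430 kg.
Stage 1: m₀ = 159,430 kg, m_f = 159,430 − 102,000 = 57,430 kg; Δv = 251×9.81×ln(2.776) = 2462.3×1.0210 ≈ 2514 m/s.
Stage 2: m₀ = 47,230 kg, m_f = 47,230 − 36,700 = 10,530 kg; Δv = 295×9.81×ln(4.485) = 2894.0×1.5008 ≈ 4343 m/s.
Total Δv = 2514 + 4343 = 6857 m/s.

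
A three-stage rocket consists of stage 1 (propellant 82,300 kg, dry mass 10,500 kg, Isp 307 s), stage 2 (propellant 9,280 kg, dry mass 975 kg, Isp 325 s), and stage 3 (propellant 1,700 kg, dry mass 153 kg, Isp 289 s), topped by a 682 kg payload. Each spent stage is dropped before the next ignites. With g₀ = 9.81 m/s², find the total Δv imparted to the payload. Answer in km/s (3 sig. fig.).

Ignition mass of stage 1 = 82,300+10,500 + 9,280+975 + 1,700+153 + 682 = 105,590 kg.
Stage 1: m₀ = 105,590 kg, m_f = 105,590 − 82,300 = 23,290 kg; Δv = 307×9.81×ln(4.534) = 3011.7×1.5115 ≈ 4552 m/s.
Stage 2: m₀ = 12,790 kg, m_f = 12,790 − 9,280 = 3,510 kg; Δv = 325×9.81×ln(3.644) = 3188.2×1.2930 ≈ 4123 m/s.
Stage 3: m₀ = 2,535 kg, m_f = 2,535 − 1,700 = 835 kg; Δv = 289×9.81×ln(3.036) = 2835.1×1.1105 ≈ 3148 m/s.
Total Δv = 4552 + 4123 + 3148 = 11823 m/s.

Δv ≈ 11.8 km/s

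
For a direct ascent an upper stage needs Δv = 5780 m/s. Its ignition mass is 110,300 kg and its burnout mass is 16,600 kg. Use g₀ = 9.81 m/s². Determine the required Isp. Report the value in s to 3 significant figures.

Isp ≈ 311 s

ln(m₀/m_f) = ln(110300/16600) = ln(6.645) = 1.8938.
Rocket equation: v_e = Δv / ln(m₀/m_f) = 5780 / 1.8938 = 3052.1 m/s.
Isp = v_e / g₀ = 3052.1 / 9.81 = 311.1 s.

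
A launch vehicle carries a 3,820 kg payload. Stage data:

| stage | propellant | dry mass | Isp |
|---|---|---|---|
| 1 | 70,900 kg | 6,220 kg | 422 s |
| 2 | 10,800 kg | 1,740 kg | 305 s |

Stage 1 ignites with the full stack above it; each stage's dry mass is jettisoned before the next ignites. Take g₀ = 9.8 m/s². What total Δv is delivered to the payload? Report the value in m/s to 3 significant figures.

Ignition mass of stage 1 = 70,900+6,220 + 10,800+1,740 + 3,820 = 93,480 kg.
Stage 1: m₀ = 93,480 kg, m_f = 93,480 − 70,900 = 22,580 kg; Δv = 422×9.8×ln(4.14) = 4135.6×1.4207 ≈ 5875 m/s.
Stage 2: m₀ = 16,360 kg, m_f = 16,360 − 10,800 = 5,560 kg; Δv = 305×9.8×ln(2.942) = 2989.0×1.0792 ≈ 3226 m/s.
Total Δv = 5875 + 3226 = 9101 m/s.

Δv ≈ 9100 m/s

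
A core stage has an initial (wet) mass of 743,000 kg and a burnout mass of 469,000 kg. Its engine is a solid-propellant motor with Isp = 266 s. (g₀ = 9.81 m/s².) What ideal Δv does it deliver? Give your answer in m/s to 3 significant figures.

Δv ≈ 1200 m/s

v_e = Isp · g₀ = 266 × 9.81 = 2609.5 m/s.
Δv = v_e · ln(m₀/m_f) = 2609.5 × ln(1.584) = 2609.5 × 0.4601 ≈ 1200.6 m/s.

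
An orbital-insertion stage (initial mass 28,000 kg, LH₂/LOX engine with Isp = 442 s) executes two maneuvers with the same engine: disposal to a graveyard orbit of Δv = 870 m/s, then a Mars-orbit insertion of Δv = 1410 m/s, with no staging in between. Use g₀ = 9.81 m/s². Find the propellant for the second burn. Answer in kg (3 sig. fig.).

v_e = Isp · g₀ = 442 × 9.81 = 4336.0 m/s.
After the first burn: m = 28000 × exp(−870/4336.0) = 28000 × 0.81820 = 22,909.6 kg.
After the second burn: m = 22,909.6 × exp(−1410/4336.0) = 22,909.6 × 0.72240 = 16,549.9 kg.
Second-burn propellant = 22,909.6 − 16,549.9 = 6,359.7 kg.

propellant for the second burn ≈ 6360 kg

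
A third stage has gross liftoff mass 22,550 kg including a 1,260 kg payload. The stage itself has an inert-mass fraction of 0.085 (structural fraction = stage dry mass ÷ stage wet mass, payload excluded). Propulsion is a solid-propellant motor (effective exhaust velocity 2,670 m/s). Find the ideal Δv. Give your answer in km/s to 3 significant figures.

Stage wet mass = m₀ − payload = 22,550 − 1,260 = 21,290 kg.
Stage dry mass = ε × stage wet mass = 0.085 × 21,290 = 1,809.65 kg.
Burnout mass m_f = stage dry + payload = 1,809.65 + 1,260 = 3,069.65 kg.
Δv = v_e · ln(22,550/3,069.65) = 2670.0 × ln(7.346) = 2670.0 × 1.9942 ≈ 5324 m/s.

Δv ≈ 5.32 km/s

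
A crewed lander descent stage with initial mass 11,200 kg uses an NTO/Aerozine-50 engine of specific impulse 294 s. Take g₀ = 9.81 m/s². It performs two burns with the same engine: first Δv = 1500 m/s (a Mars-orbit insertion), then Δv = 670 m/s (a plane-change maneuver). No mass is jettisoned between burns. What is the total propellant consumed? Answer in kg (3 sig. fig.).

total propellant consumed ≈ 5920 kg

v_e = Isp · g₀ = 294 × 9.81 = 2884.1 m/s.
After the first burn: m = 11200 × exp(−1500/2884.1) = 11200 × 0.59447 = 6,658.06 kg.
After the second burn: m = 6,658.06 × exp(−670/2884.1) = 6,658.06 × 0.79270 = 5,277.84 kg.
Total propellant = m₀ − m_final = 11200 − 5,277.84 = 5,922.16 kg.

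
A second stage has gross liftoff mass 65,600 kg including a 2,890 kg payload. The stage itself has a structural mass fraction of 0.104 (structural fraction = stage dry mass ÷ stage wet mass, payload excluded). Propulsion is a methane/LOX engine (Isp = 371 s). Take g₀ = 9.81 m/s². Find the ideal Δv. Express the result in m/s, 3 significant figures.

Stage wet mass = m₀ − payload = 65,600 − 2,890 = 62,710 kg.
Stage dry mass = ε × stage wet mass = 0.104 × 62,710 = 6,521.84 kg.
Burnout mass m_f = stage dry + payload = 6,521.84 + 2,890 = 9,411.84 kg.
v_e = Isp · g₀ = 371 × 9.81 = 3639.5 m/s.
Δv = v_e · ln(65,600/9,411.84) = 3639.5 × ln(6.97) = 3639.5 × 1.9416 ≈ 7066 m/s.

Δv ≈ 7070 m/s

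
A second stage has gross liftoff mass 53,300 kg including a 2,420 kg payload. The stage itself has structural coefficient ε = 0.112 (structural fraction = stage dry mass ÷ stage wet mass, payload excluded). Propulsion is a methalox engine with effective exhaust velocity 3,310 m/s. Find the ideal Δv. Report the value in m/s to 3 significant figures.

Stage wet mass = m₀ − payload = 53,300 − 2,420 = 50,880 kg.
Stage dry mass = ε × stage wet mass = 0.112 × 50,880 = 5,698.56 kg.
Burnout mass m_f = stage dry + payload = 5,698.56 + 2,420 = 8,118.56 kg.
From the ideal rocket equation, Δv = v_e · ln(53,300/8,118.56) = 3310.0 × ln(6.565) = 3310.0 × 1.8818 ≈ 6229 m/s.

Δv ≈ 6230 m/s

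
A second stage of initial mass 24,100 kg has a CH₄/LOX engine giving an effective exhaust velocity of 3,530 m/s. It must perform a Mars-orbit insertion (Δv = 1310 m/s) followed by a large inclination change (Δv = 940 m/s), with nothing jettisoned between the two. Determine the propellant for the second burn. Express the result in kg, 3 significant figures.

propellant for the second burn ≈ 3890 kg

After the first burn: m = 24100 × exp(−1310/3530.0) = 24100 × 0.68997 = 16,628.3 kg.
After the second burn: m = 16,628.3 × exp(−940/3530.0) = 16,628.3 × 0.76622 = 12,740.9 kg.
Second-burn propellant = 16,628.3 − 12,740.9 = 3,887.4 kg.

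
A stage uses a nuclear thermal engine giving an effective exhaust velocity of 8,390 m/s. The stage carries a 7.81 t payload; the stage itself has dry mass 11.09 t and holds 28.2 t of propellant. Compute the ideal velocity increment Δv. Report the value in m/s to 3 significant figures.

Δv ≈ 7660 m/s

m₀ = payload + dry + propellant = 7.81 + 11.09 + 28.2 = 47.1 t.
m_f = payload + dry = 7.81 + 11.09 = 18.9 t.
Using Δv = v_e ln(m₀/m_f): Δv = v_e · ln(m₀/m_f) = 8390.0 × ln(2.492) = 8390.0 × 0.9131 ≈ 7661.0 m/s.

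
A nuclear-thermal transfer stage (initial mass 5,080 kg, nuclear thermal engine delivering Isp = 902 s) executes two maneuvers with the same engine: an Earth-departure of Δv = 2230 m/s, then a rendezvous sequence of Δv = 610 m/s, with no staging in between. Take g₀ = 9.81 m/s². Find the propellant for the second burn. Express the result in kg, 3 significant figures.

propellant for the second burn ≈ 263 kg

v_e = Isp · g₀ = 902 × 9.81 = 8848.6 m/s.
After the first burn: m = 5080 × exp(−2230/8848.6) = 5080 × 0.77723 = 3,948.33 kg.
After the second burn: m = 3,948.33 × exp(−610/8848.6) = 3,948.33 × 0.93339 = 3,685.33 kg.
Second-burn propellant = 3,948.33 − 3,685.33 = 263 kg.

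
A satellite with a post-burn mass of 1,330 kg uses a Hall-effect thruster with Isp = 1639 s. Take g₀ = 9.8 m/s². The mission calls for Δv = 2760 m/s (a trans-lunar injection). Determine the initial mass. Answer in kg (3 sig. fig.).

initial mass ≈ 1580 kg

v_e = Isp · g₀ = 1639 × 9.8 = 16062.2 m/s.
Using Δv = v_e ln(m₀/m_f): m₀/m_f = exp(Δv / v_e) = exp(2760 / 16062.2) = exp(0.1718) = 1.1875.
m₀ = m_f × 1.1875 = 1,330 × 1.1875 = 1,579.38 kg.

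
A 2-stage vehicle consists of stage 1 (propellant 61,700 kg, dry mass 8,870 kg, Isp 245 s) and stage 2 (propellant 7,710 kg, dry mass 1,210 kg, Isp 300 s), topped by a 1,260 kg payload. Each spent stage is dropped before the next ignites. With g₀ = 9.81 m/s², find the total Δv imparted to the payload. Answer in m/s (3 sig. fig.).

Δv ≈ 7640 m/s

Ignition mass of stage 1 = 61,700+8,870 + 7,710+1,210 + 1,260 = 80,750 kg.
Stage 1: m₀ = 80,750 kg, m_f = 80,750 − 61,700 = 19,050 kg; Δv = 245×9.81×ln(4.239) = 2403.5×1.4443 ≈ 3471 m/s.
Stage 2: m₀ = 10,180 kg, m_f = 10,180 − 7,710 = 2,470 kg; Δv = 300×9.81×ln(4.121) = 2943.0×1.4162 ≈ 4168 m/s.
Total Δv = 3471 + 4168 = 7639 m/s.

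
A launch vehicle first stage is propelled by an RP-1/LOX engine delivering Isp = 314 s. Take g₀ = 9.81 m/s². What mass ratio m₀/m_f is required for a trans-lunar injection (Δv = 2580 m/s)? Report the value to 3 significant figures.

v_e = Isp · g₀ = 314 × 9.81 = 3080.3 m/s.
By the Tsiolkovsky rocket equation, m₀/m_f = exp(Δv / v_e) = exp(2580 / 3080.3) = exp(0.8376) = 2.3107.

mass ratio ≈ 2.31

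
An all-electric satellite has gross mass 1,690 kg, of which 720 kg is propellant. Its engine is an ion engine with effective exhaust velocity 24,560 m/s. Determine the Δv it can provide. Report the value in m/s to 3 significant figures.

Δv ≈ 13600 m/s

m_f = m₀ − m_prop = 1,690 − 720 = 970 kg.
From the ideal rocket equation, Δv = v_e · ln(m₀/m_f) = 24560.0 × ln(1.742) = 24560.0 × 0.5552 ≈ 13635.4 m/s.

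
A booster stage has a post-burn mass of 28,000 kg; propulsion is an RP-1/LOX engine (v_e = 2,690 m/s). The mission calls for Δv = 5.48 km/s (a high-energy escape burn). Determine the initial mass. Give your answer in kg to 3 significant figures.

From the ideal rocket equation, m₀/m_f = exp(Δv / v_e) = exp(5480 / 2690.0) = exp(2.0372) = 7.6689.
m₀ = m_f × 7.6689 = 28,000 × 7.6689 = 214,729 kg.

initial mass ≈ 215000 kg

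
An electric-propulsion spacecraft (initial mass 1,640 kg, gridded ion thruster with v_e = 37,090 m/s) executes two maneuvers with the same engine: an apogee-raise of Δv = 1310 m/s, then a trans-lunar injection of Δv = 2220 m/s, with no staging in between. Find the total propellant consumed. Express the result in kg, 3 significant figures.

total propellant consumed ≈ 149 kg

After the first burn: m = 1640 × exp(−1310/37090.0) = 1640 × 0.96530 = 1,583.09 kg.
After the second burn: m = 1,583.09 × exp(−2220/37090.0) = 1,583.09 × 0.94190 = 1,491.11 kg.
Total propellant = m₀ − m_final = 1640 − 1,491.11 = 148.89 kg.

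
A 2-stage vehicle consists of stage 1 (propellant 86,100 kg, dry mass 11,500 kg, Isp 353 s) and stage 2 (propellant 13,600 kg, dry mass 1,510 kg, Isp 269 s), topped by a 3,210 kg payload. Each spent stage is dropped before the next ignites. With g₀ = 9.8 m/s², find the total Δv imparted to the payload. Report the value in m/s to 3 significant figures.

Ignition mass of stage 1 = 86,100+11,500 + 13,600+1,510 + 3,210 = 115,920 kg.
Stage 1: m₀ = 115,920 kg, m_f = 115,920 − 86,100 = 29,820 kg; Δv = 353×9.8×ln(3.887) = 3459.4×1.3577 ≈ 4697 m/s.
Stage 2: m₀ = 18,320 kg, m_f = 18,320 − 13,600 = 4,720 kg; Δv = 269×9.8×ln(3.881) = 2636.2×1.3562 ≈ 3575 m/s.
Total Δv = 4697 + 3575 = 8272 m/s.

Δv ≈ 8270 m/s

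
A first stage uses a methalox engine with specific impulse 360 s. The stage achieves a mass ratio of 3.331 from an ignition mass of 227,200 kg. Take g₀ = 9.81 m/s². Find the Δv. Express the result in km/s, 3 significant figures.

v_e = Isp · g₀ = 360 × 9.81 = 3531.6 m/s.
Rocket equation: Δv = v_e · ln(3.331) = 3531.6 × 1.2033 ≈ 4249.5 m/s.

Δv ≈ 4.25 km/s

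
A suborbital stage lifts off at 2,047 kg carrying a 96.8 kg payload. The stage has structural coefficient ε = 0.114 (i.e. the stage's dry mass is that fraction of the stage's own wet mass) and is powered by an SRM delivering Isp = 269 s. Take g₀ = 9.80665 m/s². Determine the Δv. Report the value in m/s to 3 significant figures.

Stage wet mass = m₀ − payload = 2,047 − 96.8 = 1,950.2 kg.
Stage dry mass = ε × stage wet mass = 0.114 × 1,950.2 = 222.323 kg.
Burnout mass m_f = stage dry + payload = 222.323 + 96.8 = 319.123 kg.
v_e = Isp · g₀ = 269 × 9.80665 = 2638.0 m/s.
Δv = v_e · ln(2,047/319.123) = 2638.0 × ln(6.414) = 2638.0 × 1.8586 ≈ 4903 m/s.

Δv ≈ 4900 m/s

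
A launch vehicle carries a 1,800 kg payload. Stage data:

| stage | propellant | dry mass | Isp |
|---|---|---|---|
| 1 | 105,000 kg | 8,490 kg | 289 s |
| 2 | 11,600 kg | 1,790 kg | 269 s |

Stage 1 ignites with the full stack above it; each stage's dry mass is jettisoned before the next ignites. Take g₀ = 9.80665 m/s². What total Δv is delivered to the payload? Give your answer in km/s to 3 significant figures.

Δv ≈ 8.60 km/s

Ignition mass of stage 1 = 105,000+8,490 + 11,600+1,790 + 1,800 = 128,680 kg.
Stage 1: m₀ = 128,680 kg, m_f = 128,680 − 105,000 = 23,680 kg; Δv = 289×9.80665×ln(5.434) = 2834.1×1.6927 ≈ 4797 m/s.
Stage 2: m₀ = 15,190 kg, m_f = 15,190 − 11,600 = 3,590 kg; Δv = 269×9.80665×ln(4.231) = 2638.0×1.4425 ≈ 3805 m/s.
Total Δv = 4797 + 3805 = 8602 m/s.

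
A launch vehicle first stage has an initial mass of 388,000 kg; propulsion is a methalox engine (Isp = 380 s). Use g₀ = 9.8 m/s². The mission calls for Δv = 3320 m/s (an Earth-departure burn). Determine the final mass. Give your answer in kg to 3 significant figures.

final mass ≈ 159000 kg

v_e = Isp · g₀ = 380 × 9.8 = 3724.0 m/s.
From the ideal rocket equation, m₀/m_f = exp(Δv / v_e) = exp(3320 / 3724.0) = exp(0.8915) = 2.4388.
m_f = m₀ / 2.4388 = 388,000 / 2.4388 = 159,095 kg.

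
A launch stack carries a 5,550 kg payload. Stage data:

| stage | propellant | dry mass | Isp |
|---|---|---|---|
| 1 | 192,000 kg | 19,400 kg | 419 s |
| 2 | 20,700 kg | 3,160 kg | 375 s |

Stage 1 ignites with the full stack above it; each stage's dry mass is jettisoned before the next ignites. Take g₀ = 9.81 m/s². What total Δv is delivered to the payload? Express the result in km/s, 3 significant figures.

Ignition mass of stage 1 = 192,000+19,400 + 20,700+3,160 + 5,550 = 240,810 kg.
Stage 1: m₀ = 240,810 kg, m_f = 240,810 − 192,000 = 48,810 kg; Δv = 419×9.81×ln(4.934) = 4110.4×1.5961 ≈ 6560 m/s.
Stage 2: m₀ = 29,410 kg, m_f = 29,410 − 20,700 = 8,710 kg; Δv = 375×9.81×ln(3.377) = 3678.8×1.2169 ≈ 4477 m/s.
Total Δv = 6560 + 4477 = 11037 m/s.

Δv ≈ 11.0 km/s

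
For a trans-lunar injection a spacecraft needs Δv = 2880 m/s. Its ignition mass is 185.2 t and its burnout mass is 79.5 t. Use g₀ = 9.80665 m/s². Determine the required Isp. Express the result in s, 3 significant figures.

ln(m₀/m_f) = ln(185200/79500) = ln(2.33) = 0.8457.
v_e = Δv / ln(m₀/m_f) = 2880 / 0.8457 = 3405.5 m/s.
Isp = v_e / g₀ = 3405.5 / 9.80665 = 347.3 s.

Isp ≈ 347 s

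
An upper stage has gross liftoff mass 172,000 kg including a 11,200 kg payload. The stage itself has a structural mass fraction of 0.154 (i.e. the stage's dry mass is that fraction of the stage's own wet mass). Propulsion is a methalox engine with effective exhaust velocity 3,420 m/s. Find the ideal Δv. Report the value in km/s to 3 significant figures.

Stage wet mass = m₀ − payload = 172,000 − 11,200 = 160,800 kg.
Stage dry mass = ε × stage wet mass = 0.154 × 160,800 = 24,763.2 kg.
Burnout mass m_f = stage dry + payload = 24,763.2 + 11,200 = 35,963.2 kg.
Δv = v_e · ln(172,000/35,963.2) = 3420.0 × ln(4.783) = 3420.0 × 1.5650 ≈ 5352 m/s.

Δv ≈ 5.35 km/s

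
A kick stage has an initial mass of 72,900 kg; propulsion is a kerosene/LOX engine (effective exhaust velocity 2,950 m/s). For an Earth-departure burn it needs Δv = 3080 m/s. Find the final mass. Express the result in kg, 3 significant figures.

final mass ≈ 25700 kg

Rocket equation: m₀/m_f = exp(Δv / v_e) = exp(3080 / 2950.0) = exp(1.0441) = 2.8407.
m_f = m₀ / 2.8407 = 72,900 / 2.8407 = 25,662.7 kg.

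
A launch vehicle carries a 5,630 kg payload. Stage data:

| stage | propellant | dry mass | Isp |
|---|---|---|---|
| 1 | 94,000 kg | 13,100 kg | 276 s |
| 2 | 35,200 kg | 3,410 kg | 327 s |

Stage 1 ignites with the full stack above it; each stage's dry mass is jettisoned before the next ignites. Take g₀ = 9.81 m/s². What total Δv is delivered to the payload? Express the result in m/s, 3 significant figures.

Ignition mass of stage 1 = 94,000+13,100 + 35,200+3,410 + 5,630 = 151,340 kg.
Stage 1: m₀ = 151,340 kg, m_f = 151,340 − 94,000 = 57,340 kg; Δv = 276×9.81×ln(2.639) = 2707.6×0.9705 ≈ 2628 m/s.
Stage 2: m₀ = 44,240 kg, m_f = 44,240 − 35,200 = 9,040 kg; Δv = 327×9.81×ln(4.894) = 3207.9×1.5880 ≈ 5094 m/s.
Total Δv = 2628 + 5094 = 7722 m/s.

Δv ≈ 7720 m/s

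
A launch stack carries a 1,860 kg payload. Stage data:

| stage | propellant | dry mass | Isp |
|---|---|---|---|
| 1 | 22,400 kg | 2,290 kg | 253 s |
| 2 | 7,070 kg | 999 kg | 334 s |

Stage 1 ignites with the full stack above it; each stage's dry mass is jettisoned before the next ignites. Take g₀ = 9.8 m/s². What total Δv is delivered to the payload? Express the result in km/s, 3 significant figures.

Δv ≈ 6.66 km/s

Ignition mass of stage 1 = 22,400+2,290 + 7,070+999 + 1,860 = 34,619 kg.
Stage 1: m₀ = 34,619 kg, m_f = 34,619 − 22,400 = 12,219 kg; Δv = 253×9.8×ln(2.833) = 2479.4×1.0414 ≈ 2582 m/s.
Stage 2: m₀ = 9,929 kg, m_f = 9,929 − 7,070 = 2,859 kg; Δv = 334×9.8×ln(3.473) = 3273.2×1.2450 ≈ 4075 m/s.
Total Δv = 2582 + 4075 = 6657 m/s.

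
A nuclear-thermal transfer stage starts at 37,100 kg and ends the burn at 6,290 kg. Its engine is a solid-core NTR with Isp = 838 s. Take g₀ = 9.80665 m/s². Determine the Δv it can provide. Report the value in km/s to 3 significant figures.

Δv ≈ 14.6 km/s

v_e = Isp · g₀ = 838 × 9.80665 = 8218.0 m/s.
Using Δv = v_e ln(m₀/m_f): Δv = v_e · ln(m₀/m_f) = 8218.0 × ln(5.898) = 8218.0 × 1.7747 ≈ 14584.1 m/s.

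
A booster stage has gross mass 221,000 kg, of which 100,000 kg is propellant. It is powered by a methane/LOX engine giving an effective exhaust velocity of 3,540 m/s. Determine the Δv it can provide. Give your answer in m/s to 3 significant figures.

Δv ≈ 2130 m/s

m_f = m₀ − m_prop = 221,000 − 100,000 = 121,000 kg.
Δv = v_e · ln(m₀/m_f) = 3540.0 × ln(1.826) = 3540.0 × 0.6024 ≈ 2132.4 m/s.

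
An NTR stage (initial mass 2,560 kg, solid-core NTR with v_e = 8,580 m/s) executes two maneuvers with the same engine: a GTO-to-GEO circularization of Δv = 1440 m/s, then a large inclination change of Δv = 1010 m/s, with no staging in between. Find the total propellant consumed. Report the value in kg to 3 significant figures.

After the first burn: m = 2560 × exp(−1440/8580.0) = 2560 × 0.84550 = 2,164.48 kg.
After the second burn: m = 2,164.48 × exp(−1010/8580.0) = 2,164.48 × 0.88895 = 1,924.11 kg.
Total propellant = m₀ − m_final = 2560 − 1,924.11 = 635.89 kg.

total propellant consumed ≈ 636 kg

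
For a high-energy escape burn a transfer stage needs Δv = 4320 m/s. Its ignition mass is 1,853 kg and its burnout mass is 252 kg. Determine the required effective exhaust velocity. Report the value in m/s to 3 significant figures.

ln(m₀/m_f) = ln(1853/252) = ln(7.353) = 1.9951.
v_e = Δv / ln(m₀/m_f) = 4320 / 1.9951 = 2165.3 m/s.

v_e ≈ 2170 m/s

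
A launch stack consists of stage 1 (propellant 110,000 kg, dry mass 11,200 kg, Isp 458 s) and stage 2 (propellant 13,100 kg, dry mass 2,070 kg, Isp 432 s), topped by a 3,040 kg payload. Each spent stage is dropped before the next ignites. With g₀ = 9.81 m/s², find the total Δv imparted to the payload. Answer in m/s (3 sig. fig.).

Ignition mass of stage 1 = 110,000+11,200 + 13,100+2,070 + 3,040 = 139,410 kg.
Stage 1: m₀ = 139,410 kg, m_f = 139,410 − 110,000 = 29,410 kg; Δv = 458×9.81×ln(4.74) = 4493.0×1.5561 ≈ 6991 m/s.
Stage 2: m₀ = 18,210 kg, m_f = 18,210 − 13,100 = 5,110 kg; Δv = 432×9.81×ln(3.564) = 4237.9×1.2708 ≈ 5385 m/s.
Total Δv = 6991 + 5385 = 12376 m/s.

Δv ≈ 12400 m/s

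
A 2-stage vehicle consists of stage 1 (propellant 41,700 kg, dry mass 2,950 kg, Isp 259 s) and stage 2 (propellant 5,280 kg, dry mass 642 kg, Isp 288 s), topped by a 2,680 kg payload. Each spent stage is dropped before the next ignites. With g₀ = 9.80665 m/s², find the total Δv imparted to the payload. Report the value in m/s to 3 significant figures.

Δv ≈ 6570 m/s

Ignition mass of stage 1 = 41,700+2,950 + 5,280+642 + 2,680 = 53,252 kg.
Stage 1: m₀ = 53,252 kg, m_f = 53,252 − 41,700 = 11,552 kg; Δv = 259×9.80665×ln(4.61) = 2539.9×1.5282 ≈ 3881 m/s.
Stage 2: m₀ = 8,602 kg, m_f = 8,602 − 5,280 = 3,322 kg; Δv = 288×9.80665×ln(2.589) = 2824.3×0.9514 ≈ 2687 m/s.
Total Δv = 3881 + 2687 = 6568 m/s.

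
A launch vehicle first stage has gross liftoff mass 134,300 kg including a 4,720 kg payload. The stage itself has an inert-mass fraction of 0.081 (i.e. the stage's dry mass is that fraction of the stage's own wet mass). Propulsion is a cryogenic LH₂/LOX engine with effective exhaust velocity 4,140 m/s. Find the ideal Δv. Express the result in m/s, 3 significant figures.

Stage wet mass = m₀ − payload = 134,300 − 4,720 = 129,580 kg.
Stage dry mass = ε × stage wet mass = 0.081 × 129,580 = 10,496 kg.
Burnout mass m_f = stage dry + payload = 10,496 + 4,720 = 15,216 kg.
By the Tsiolkovsky rocket equation, Δv = v_e · ln(134,300/15,216) = 4140.0 × ln(8.826) = 4140.0 × 2.1777 ≈ 9016 m/s.

Δv ≈ 9020 m/s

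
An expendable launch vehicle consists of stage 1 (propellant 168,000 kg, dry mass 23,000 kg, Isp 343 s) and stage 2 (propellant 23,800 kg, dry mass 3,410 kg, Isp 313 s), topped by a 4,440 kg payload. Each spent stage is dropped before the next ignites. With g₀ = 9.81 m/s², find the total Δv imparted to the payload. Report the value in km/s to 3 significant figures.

Ignition mass of stage 1 = 168,000+23,000 + 23,800+3,410 + 4,440 = 222,650 kg.
Stage 1: m₀ = 222,650 kg, m_f = 222,650 − 168,000 = 54,650 kg; Δv = 343×9.81×ln(4.074) = 3364.8×1.4047 ≈ 4726 m/s.
Stage 2: m₀ = 31,650 kg, m_f = 31,650 − 23,800 = 7,850 kg; Δv = 313×9.81×ln(4.032) = 3070.5×1.3942 ≈ 4281 m/s.
Total Δv = 4726 + 4281 = 9007 m/s.

Δv ≈ 9.01 km/s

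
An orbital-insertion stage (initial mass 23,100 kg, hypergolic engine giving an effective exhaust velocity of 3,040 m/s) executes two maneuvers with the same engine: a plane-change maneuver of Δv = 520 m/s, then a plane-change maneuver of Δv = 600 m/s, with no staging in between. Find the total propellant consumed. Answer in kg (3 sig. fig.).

total propellant consumed ≈ 7120 kg

After the first burn: m = 23100 × exp(−520/3040.0) = 23100 × 0.84278 = 19,468.2 kg.
After the second burn: m = 19,468.2 × exp(−600/3040.0) = 19,468.2 × 0.82089 = 15,981.3 kg.
Total propellant = m₀ − m_final = 23100 − 15,981.3 = 7,118.7 kg.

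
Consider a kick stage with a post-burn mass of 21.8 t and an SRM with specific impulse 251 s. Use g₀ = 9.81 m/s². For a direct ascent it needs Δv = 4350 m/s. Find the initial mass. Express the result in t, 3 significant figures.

v_e = Isp · g₀ = 251 × 9.81 = 2462.3 m/s.
By the Tsiolkovsky rocket equation, m₀/m_f = exp(Δv / v_e) = exp(4350 / 2462.3) = exp(1.7666) = 5.8511.
m₀ = m_f × 5.8511 = 21.8 × 5.8511 = 127.554 t.

initial mass ≈ 128 t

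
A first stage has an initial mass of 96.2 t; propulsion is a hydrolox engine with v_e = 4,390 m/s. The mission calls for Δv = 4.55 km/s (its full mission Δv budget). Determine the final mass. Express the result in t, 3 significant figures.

final mass ≈ 34.1 t

m₀/m_f = exp(Δv / v_e) = exp(4550 / 4390.0) = exp(1.0364) = 2.8192.
m_f = m₀ / 2.8192 = 96.2 / 2.8192 = 34.1232 t.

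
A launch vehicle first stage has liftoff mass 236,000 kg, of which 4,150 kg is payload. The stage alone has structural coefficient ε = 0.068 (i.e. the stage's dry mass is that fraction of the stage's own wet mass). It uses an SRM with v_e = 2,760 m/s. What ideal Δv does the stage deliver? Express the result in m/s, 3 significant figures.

Δv ≈ 6820 m/s

Stage wet mass = m₀ − payload = 236,000 − 4,150 = 231,850 kg.
Stage dry mass = ε × stage wet mass = 0.068 × 231,850 = 15,765.8 kg.
Burnout mass m_f = stage dry + payload = 15,765.8 + 4,150 = 19,915.8 kg.
Rocket equation: Δv = v_e · ln(236,000/19,915.8) = 2760.0 × ln(11.85) = 2760.0 × 2.4723 ≈ 6824 m/s.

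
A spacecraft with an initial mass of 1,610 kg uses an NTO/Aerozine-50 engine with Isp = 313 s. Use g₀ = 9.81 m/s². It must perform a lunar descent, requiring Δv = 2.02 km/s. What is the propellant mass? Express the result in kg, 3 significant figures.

propellant mass ≈ 776 kg

v_e = Isp · g₀ = 313 × 9.81 = 3070.5 m/s.
Using Δv = v_e ln(m₀/m_f): m₀/m_f = exp(Δv / v_e) = exp(2020 / 3070.5) = exp(0.6579) = 1.9307.
m_f = 1,610 / 1.9307 = 833.894 kg, so propellant = m₀ − m_f = 1,610 − 833.894 = 776.106 kg.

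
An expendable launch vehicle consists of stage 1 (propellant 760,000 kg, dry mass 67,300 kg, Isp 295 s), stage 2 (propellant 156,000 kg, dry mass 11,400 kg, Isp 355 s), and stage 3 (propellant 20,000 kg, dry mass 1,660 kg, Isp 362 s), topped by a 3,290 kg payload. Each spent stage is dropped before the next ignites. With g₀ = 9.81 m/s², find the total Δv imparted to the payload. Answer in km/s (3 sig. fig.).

Ignition mass of stage 1 = 760,000+67,300 + 156,000+11,400 + 20,000+1,660 + 3,290 = 1,019,650 kg.
Stage 1: m₀ = 1,019,650 kg, m_f = 1,019,650 − 760,000 = 259,650 kg; Δv = 295×9.81×ln(3.927) = 2894.0×1.3679 ≈ 3959 m/s.
Stage 2: m₀ = 192,350 kg, m_f = 192,350 − 156,000 = 36,350 kg; Δv = 355×9.81×ln(5.292) = 3482.6×1.6661 ≈ 5802 m/s.
Stage 3: m₀ = 24,950 kg, m_f = 24,950 − 20,000 = 4,950 kg; Δv = 362×9.81×ln(5.04) = 3551.2×1.6175 ≈ 5744 m/s.
Total Δv = 3959 + 5802 + 5744 = 15505 m/s.

Δv ≈ 15.5 km/s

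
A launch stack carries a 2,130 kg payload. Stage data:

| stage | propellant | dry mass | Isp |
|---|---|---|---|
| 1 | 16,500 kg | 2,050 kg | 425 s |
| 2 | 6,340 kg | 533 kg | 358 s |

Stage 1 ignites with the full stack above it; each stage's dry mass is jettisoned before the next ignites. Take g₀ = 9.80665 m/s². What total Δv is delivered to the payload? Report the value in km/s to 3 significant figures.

Ignition mass of stage 1 = 16,500+2,050 + 6,340+533 + 2,130 = 27,553 kg.
Stage 1: m₀ = 27,553 kg, m_f = 27,553 − 16,500 = 11,053 kg; Δv = 425×9.80665×ln(2.493) = 4167.8×0.9134 ≈ 3807 m/s.
Stage 2: m₀ = 9,003 kg, m_f = 9,003 − 6,340 = 2,663 kg; Δv = 358×9.80665×ln(3.381) = 3510.8×1.2181 ≈ 4276 m/s.
Total Δv = 3807 + 4276 = 8083 m/s.

Δv ≈ 8.08 km/s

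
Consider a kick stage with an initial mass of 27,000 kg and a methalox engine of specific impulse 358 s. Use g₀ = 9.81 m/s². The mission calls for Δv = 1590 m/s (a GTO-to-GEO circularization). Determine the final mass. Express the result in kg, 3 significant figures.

final mass ≈ 17200 kg

v_e = Isp · g₀ = 358 × 9.81 = 3512.0 m/s.
m₀/m_f = exp(Δv / v_e) = exp(1590 / 3512.0) = exp(0.4527) = 1.5726.
m_f = m₀ / 1.5726 = 27,000 / 1.5726 = 17,169 kg.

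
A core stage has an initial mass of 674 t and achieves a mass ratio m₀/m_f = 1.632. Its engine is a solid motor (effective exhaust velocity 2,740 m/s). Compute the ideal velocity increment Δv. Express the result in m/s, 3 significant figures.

Δv ≈ 1340 m/s

By the Tsiolkovsky rocket equation, Δv = v_e · ln(1.632) = 2740.0 × 0.4898 ≈ 1342.1 m/s.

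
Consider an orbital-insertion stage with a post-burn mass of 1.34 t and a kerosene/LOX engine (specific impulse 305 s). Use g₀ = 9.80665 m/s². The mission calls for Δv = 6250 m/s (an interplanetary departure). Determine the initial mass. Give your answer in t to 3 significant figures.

v_e = Isp · g₀ = 305 × 9.80665 = 2991.0 m/s.
Using Δv = v_e ln(m₀/m_f): m₀/m_f = exp(Δv / v_e) = exp(6250 / 2991.0) = exp(2.0896) = 8.0815.
m₀ = m_f × 8.0815 = 1.34 × 8.0815 = 10.8292 t.

initial mass ≈ 10.8 t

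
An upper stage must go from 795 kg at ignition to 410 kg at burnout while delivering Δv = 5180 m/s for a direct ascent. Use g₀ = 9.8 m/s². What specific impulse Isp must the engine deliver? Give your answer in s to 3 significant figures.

Isp ≈ 798 s

ln(m₀/m_f) = ln(795/410) = ln(1.939) = 0.6622.
v_e = Δv / ln(m₀/m_f) = 5180 / 0.6622 = 7822.6 m/s.
Isp = v_e / g₀ = 7822.6 / 9.8 = 798.2 s.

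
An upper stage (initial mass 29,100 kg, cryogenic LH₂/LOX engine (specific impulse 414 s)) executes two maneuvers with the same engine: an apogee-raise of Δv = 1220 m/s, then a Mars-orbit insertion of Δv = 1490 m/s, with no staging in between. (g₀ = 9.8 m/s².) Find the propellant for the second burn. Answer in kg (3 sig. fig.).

v_e = Isp · g₀ = 414 × 9.8 = 4057.2 m/s.
After the first burn: m = 29100 × exp(−1220/4057.2) = 29100 × 0.74030 = 21,542.7 kg.
After the second burn: m = 21,542.7 × exp(−1490/4057.2) = 21,542.7 × 0.69264 = 14,921.3 kg.
Second-burn propellant = 21,542.7 − 14,921.3 = 6,621.4 kg.

propellant for the second burn ≈ 6620 kg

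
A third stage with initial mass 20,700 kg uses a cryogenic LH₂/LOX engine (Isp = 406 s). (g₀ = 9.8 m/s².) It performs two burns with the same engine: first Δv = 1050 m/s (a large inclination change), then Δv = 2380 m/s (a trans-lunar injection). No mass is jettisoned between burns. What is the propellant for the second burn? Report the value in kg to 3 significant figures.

propellant for the second burn ≈ 7160 kg

v_e = Isp · g₀ = 406 × 9.8 = 3978.8 m/s.
After the first burn: m = 20700 × exp(−1050/3978.8) = 20700 × 0.76805 = 15,898.6 kg.
After the second burn: m = 15,898.6 × exp(−2380/3978.8) = 15,898.6 × 0.54982 = 8,741.37 kg.
Second-burn propellant = 15,898.6 − 8,741.37 = 7,157.23 kg.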